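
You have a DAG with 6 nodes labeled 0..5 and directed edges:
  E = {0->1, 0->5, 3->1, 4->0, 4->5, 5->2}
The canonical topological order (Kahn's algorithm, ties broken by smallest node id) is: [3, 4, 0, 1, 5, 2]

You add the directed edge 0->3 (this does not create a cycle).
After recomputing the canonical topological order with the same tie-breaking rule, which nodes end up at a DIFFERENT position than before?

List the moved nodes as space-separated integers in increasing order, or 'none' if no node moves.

Old toposort: [3, 4, 0, 1, 5, 2]
Added edge 0->3
Recompute Kahn (smallest-id tiebreak):
  initial in-degrees: [1, 2, 1, 1, 0, 2]
  ready (indeg=0): [4]
  pop 4: indeg[0]->0; indeg[5]->1 | ready=[0] | order so far=[4]
  pop 0: indeg[1]->1; indeg[3]->0; indeg[5]->0 | ready=[3, 5] | order so far=[4, 0]
  pop 3: indeg[1]->0 | ready=[1, 5] | order so far=[4, 0, 3]
  pop 1: no out-edges | ready=[5] | order so far=[4, 0, 3, 1]
  pop 5: indeg[2]->0 | ready=[2] | order so far=[4, 0, 3, 1, 5]
  pop 2: no out-edges | ready=[] | order so far=[4, 0, 3, 1, 5, 2]
New canonical toposort: [4, 0, 3, 1, 5, 2]
Compare positions:
  Node 0: index 2 -> 1 (moved)
  Node 1: index 3 -> 3 (same)
  Node 2: index 5 -> 5 (same)
  Node 3: index 0 -> 2 (moved)
  Node 4: index 1 -> 0 (moved)
  Node 5: index 4 -> 4 (same)
Nodes that changed position: 0 3 4

Answer: 0 3 4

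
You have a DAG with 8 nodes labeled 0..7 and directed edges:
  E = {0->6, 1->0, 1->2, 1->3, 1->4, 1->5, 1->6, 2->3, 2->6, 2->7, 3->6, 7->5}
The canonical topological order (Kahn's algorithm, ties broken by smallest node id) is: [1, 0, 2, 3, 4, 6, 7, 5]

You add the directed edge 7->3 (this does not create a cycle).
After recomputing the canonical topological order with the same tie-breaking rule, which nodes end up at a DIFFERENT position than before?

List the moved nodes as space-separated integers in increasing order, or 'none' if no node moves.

Old toposort: [1, 0, 2, 3, 4, 6, 7, 5]
Added edge 7->3
Recompute Kahn (smallest-id tiebreak):
  initial in-degrees: [1, 0, 1, 3, 1, 2, 4, 1]
  ready (indeg=0): [1]
  pop 1: indeg[0]->0; indeg[2]->0; indeg[3]->2; indeg[4]->0; indeg[5]->1; indeg[6]->3 | ready=[0, 2, 4] | order so far=[1]
  pop 0: indeg[6]->2 | ready=[2, 4] | order so far=[1, 0]
  pop 2: indeg[3]->1; indeg[6]->1; indeg[7]->0 | ready=[4, 7] | order so far=[1, 0, 2]
  pop 4: no out-edges | ready=[7] | order so far=[1, 0, 2, 4]
  pop 7: indeg[3]->0; indeg[5]->0 | ready=[3, 5] | order so far=[1, 0, 2, 4, 7]
  pop 3: indeg[6]->0 | ready=[5, 6] | order so far=[1, 0, 2, 4, 7, 3]
  pop 5: no out-edges | ready=[6] | order so far=[1, 0, 2, 4, 7, 3, 5]
  pop 6: no out-edges | ready=[] | order so far=[1, 0, 2, 4, 7, 3, 5, 6]
New canonical toposort: [1, 0, 2, 4, 7, 3, 5, 6]
Compare positions:
  Node 0: index 1 -> 1 (same)
  Node 1: index 0 -> 0 (same)
  Node 2: index 2 -> 2 (same)
  Node 3: index 3 -> 5 (moved)
  Node 4: index 4 -> 3 (moved)
  Node 5: index 7 -> 6 (moved)
  Node 6: index 5 -> 7 (moved)
  Node 7: index 6 -> 4 (moved)
Nodes that changed position: 3 4 5 6 7

Answer: 3 4 5 6 7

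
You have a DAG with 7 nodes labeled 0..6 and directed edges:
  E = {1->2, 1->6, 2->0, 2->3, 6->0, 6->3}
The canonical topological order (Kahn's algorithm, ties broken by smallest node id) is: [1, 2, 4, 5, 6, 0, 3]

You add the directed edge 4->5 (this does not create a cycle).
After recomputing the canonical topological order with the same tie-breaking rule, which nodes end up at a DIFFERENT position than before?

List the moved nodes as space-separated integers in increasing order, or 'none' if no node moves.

Answer: none

Derivation:
Old toposort: [1, 2, 4, 5, 6, 0, 3]
Added edge 4->5
Recompute Kahn (smallest-id tiebreak):
  initial in-degrees: [2, 0, 1, 2, 0, 1, 1]
  ready (indeg=0): [1, 4]
  pop 1: indeg[2]->0; indeg[6]->0 | ready=[2, 4, 6] | order so far=[1]
  pop 2: indeg[0]->1; indeg[3]->1 | ready=[4, 6] | order so far=[1, 2]
  pop 4: indeg[5]->0 | ready=[5, 6] | order so far=[1, 2, 4]
  pop 5: no out-edges | ready=[6] | order so far=[1, 2, 4, 5]
  pop 6: indeg[0]->0; indeg[3]->0 | ready=[0, 3] | order so far=[1, 2, 4, 5, 6]
  pop 0: no out-edges | ready=[3] | order so far=[1, 2, 4, 5, 6, 0]
  pop 3: no out-edges | ready=[] | order so far=[1, 2, 4, 5, 6, 0, 3]
New canonical toposort: [1, 2, 4, 5, 6, 0, 3]
Compare positions:
  Node 0: index 5 -> 5 (same)
  Node 1: index 0 -> 0 (same)
  Node 2: index 1 -> 1 (same)
  Node 3: index 6 -> 6 (same)
  Node 4: index 2 -> 2 (same)
  Node 5: index 3 -> 3 (same)
  Node 6: index 4 -> 4 (same)
Nodes that changed position: none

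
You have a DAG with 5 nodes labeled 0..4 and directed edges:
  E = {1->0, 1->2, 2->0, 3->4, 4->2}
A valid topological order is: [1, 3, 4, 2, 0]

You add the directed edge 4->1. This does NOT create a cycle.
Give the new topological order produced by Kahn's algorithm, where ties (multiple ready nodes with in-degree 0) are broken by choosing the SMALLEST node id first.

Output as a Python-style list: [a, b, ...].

Answer: [3, 4, 1, 2, 0]

Derivation:
Old toposort: [1, 3, 4, 2, 0]
Added edge: 4->1
Position of 4 (2) > position of 1 (0). Must reorder: 4 must now come before 1.
Run Kahn's algorithm (break ties by smallest node id):
  initial in-degrees: [2, 1, 2, 0, 1]
  ready (indeg=0): [3]
  pop 3: indeg[4]->0 | ready=[4] | order so far=[3]
  pop 4: indeg[1]->0; indeg[2]->1 | ready=[1] | order so far=[3, 4]
  pop 1: indeg[0]->1; indeg[2]->0 | ready=[2] | order so far=[3, 4, 1]
  pop 2: indeg[0]->0 | ready=[0] | order so far=[3, 4, 1, 2]
  pop 0: no out-edges | ready=[] | order so far=[3, 4, 1, 2, 0]
  Result: [3, 4, 1, 2, 0]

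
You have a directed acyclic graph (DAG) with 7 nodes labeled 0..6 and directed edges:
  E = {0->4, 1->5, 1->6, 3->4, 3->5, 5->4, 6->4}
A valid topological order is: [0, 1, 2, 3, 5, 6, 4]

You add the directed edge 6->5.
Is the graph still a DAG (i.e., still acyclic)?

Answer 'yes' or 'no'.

Given toposort: [0, 1, 2, 3, 5, 6, 4]
Position of 6: index 5; position of 5: index 4
New edge 6->5: backward (u after v in old order)
Backward edge: old toposort is now invalid. Check if this creates a cycle.
Does 5 already reach 6? Reachable from 5: [4, 5]. NO -> still a DAG (reorder needed).
Still a DAG? yes

Answer: yes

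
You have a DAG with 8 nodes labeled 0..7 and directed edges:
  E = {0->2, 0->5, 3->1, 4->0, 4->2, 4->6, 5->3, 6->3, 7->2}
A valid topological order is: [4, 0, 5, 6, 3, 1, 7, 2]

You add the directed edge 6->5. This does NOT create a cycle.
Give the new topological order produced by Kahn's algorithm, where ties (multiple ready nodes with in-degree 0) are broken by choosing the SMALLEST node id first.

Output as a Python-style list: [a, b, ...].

Answer: [4, 0, 6, 5, 3, 1, 7, 2]

Derivation:
Old toposort: [4, 0, 5, 6, 3, 1, 7, 2]
Added edge: 6->5
Position of 6 (3) > position of 5 (2). Must reorder: 6 must now come before 5.
Run Kahn's algorithm (break ties by smallest node id):
  initial in-degrees: [1, 1, 3, 2, 0, 2, 1, 0]
  ready (indeg=0): [4, 7]
  pop 4: indeg[0]->0; indeg[2]->2; indeg[6]->0 | ready=[0, 6, 7] | order so far=[4]
  pop 0: indeg[2]->1; indeg[5]->1 | ready=[6, 7] | order so far=[4, 0]
  pop 6: indeg[3]->1; indeg[5]->0 | ready=[5, 7] | order so far=[4, 0, 6]
  pop 5: indeg[3]->0 | ready=[3, 7] | order so far=[4, 0, 6, 5]
  pop 3: indeg[1]->0 | ready=[1, 7] | order so far=[4, 0, 6, 5, 3]
  pop 1: no out-edges | ready=[7] | order so far=[4, 0, 6, 5, 3, 1]
  pop 7: indeg[2]->0 | ready=[2] | order so far=[4, 0, 6, 5, 3, 1, 7]
  pop 2: no out-edges | ready=[] | order so far=[4, 0, 6, 5, 3, 1, 7, 2]
  Result: [4, 0, 6, 5, 3, 1, 7, 2]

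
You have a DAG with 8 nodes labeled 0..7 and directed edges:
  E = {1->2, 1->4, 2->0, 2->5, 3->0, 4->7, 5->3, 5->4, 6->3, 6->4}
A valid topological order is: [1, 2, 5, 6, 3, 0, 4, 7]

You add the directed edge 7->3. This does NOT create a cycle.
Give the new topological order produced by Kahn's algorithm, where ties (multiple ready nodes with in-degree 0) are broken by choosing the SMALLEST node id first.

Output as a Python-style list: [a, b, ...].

Old toposort: [1, 2, 5, 6, 3, 0, 4, 7]
Added edge: 7->3
Position of 7 (7) > position of 3 (4). Must reorder: 7 must now come before 3.
Run Kahn's algorithm (break ties by smallest node id):
  initial in-degrees: [2, 0, 1, 3, 3, 1, 0, 1]
  ready (indeg=0): [1, 6]
  pop 1: indeg[2]->0; indeg[4]->2 | ready=[2, 6] | order so far=[1]
  pop 2: indeg[0]->1; indeg[5]->0 | ready=[5, 6] | order so far=[1, 2]
  pop 5: indeg[3]->2; indeg[4]->1 | ready=[6] | order so far=[1, 2, 5]
  pop 6: indeg[3]->1; indeg[4]->0 | ready=[4] | order so far=[1, 2, 5, 6]
  pop 4: indeg[7]->0 | ready=[7] | order so far=[1, 2, 5, 6, 4]
  pop 7: indeg[3]->0 | ready=[3] | order so far=[1, 2, 5, 6, 4, 7]
  pop 3: indeg[0]->0 | ready=[0] | order so far=[1, 2, 5, 6, 4, 7, 3]
  pop 0: no out-edges | ready=[] | order so far=[1, 2, 5, 6, 4, 7, 3, 0]
  Result: [1, 2, 5, 6, 4, 7, 3, 0]

Answer: [1, 2, 5, 6, 4, 7, 3, 0]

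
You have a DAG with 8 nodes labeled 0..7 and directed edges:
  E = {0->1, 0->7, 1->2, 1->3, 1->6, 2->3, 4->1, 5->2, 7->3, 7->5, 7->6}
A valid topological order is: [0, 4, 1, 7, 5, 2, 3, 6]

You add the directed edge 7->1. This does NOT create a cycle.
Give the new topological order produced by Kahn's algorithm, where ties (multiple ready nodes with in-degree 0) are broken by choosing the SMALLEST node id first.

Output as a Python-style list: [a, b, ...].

Answer: [0, 4, 7, 1, 5, 2, 3, 6]

Derivation:
Old toposort: [0, 4, 1, 7, 5, 2, 3, 6]
Added edge: 7->1
Position of 7 (3) > position of 1 (2). Must reorder: 7 must now come before 1.
Run Kahn's algorithm (break ties by smallest node id):
  initial in-degrees: [0, 3, 2, 3, 0, 1, 2, 1]
  ready (indeg=0): [0, 4]
  pop 0: indeg[1]->2; indeg[7]->0 | ready=[4, 7] | order so far=[0]
  pop 4: indeg[1]->1 | ready=[7] | order so far=[0, 4]
  pop 7: indeg[1]->0; indeg[3]->2; indeg[5]->0; indeg[6]->1 | ready=[1, 5] | order so far=[0, 4, 7]
  pop 1: indeg[2]->1; indeg[3]->1; indeg[6]->0 | ready=[5, 6] | order so far=[0, 4, 7, 1]
  pop 5: indeg[2]->0 | ready=[2, 6] | order so far=[0, 4, 7, 1, 5]
  pop 2: indeg[3]->0 | ready=[3, 6] | order so far=[0, 4, 7, 1, 5, 2]
  pop 3: no out-edges | ready=[6] | order so far=[0, 4, 7, 1, 5, 2, 3]
  pop 6: no out-edges | ready=[] | order so far=[0, 4, 7, 1, 5, 2, 3, 6]
  Result: [0, 4, 7, 1, 5, 2, 3, 6]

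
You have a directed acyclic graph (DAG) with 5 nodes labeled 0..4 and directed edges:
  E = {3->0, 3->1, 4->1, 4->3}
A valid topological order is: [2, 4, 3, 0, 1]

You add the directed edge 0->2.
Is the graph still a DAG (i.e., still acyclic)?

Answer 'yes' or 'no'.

Given toposort: [2, 4, 3, 0, 1]
Position of 0: index 3; position of 2: index 0
New edge 0->2: backward (u after v in old order)
Backward edge: old toposort is now invalid. Check if this creates a cycle.
Does 2 already reach 0? Reachable from 2: [2]. NO -> still a DAG (reorder needed).
Still a DAG? yes

Answer: yes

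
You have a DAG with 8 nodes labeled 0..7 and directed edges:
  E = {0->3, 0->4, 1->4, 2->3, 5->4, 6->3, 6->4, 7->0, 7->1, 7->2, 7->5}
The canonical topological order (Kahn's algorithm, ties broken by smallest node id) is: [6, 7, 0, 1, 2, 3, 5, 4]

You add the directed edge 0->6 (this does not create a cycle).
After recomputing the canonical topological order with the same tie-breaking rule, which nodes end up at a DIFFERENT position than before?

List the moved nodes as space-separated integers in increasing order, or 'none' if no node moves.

Old toposort: [6, 7, 0, 1, 2, 3, 5, 4]
Added edge 0->6
Recompute Kahn (smallest-id tiebreak):
  initial in-degrees: [1, 1, 1, 3, 4, 1, 1, 0]
  ready (indeg=0): [7]
  pop 7: indeg[0]->0; indeg[1]->0; indeg[2]->0; indeg[5]->0 | ready=[0, 1, 2, 5] | order so far=[7]
  pop 0: indeg[3]->2; indeg[4]->3; indeg[6]->0 | ready=[1, 2, 5, 6] | order so far=[7, 0]
  pop 1: indeg[4]->2 | ready=[2, 5, 6] | order so far=[7, 0, 1]
  pop 2: indeg[3]->1 | ready=[5, 6] | order so far=[7, 0, 1, 2]
  pop 5: indeg[4]->1 | ready=[6] | order so far=[7, 0, 1, 2, 5]
  pop 6: indeg[3]->0; indeg[4]->0 | ready=[3, 4] | order so far=[7, 0, 1, 2, 5, 6]
  pop 3: no out-edges | ready=[4] | order so far=[7, 0, 1, 2, 5, 6, 3]
  pop 4: no out-edges | ready=[] | order so far=[7, 0, 1, 2, 5, 6, 3, 4]
New canonical toposort: [7, 0, 1, 2, 5, 6, 3, 4]
Compare positions:
  Node 0: index 2 -> 1 (moved)
  Node 1: index 3 -> 2 (moved)
  Node 2: index 4 -> 3 (moved)
  Node 3: index 5 -> 6 (moved)
  Node 4: index 7 -> 7 (same)
  Node 5: index 6 -> 4 (moved)
  Node 6: index 0 -> 5 (moved)
  Node 7: index 1 -> 0 (moved)
Nodes that changed position: 0 1 2 3 5 6 7

Answer: 0 1 2 3 5 6 7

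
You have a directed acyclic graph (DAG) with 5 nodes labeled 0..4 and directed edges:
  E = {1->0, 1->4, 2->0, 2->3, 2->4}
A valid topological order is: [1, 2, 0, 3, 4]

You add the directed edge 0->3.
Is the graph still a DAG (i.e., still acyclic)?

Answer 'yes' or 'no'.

Given toposort: [1, 2, 0, 3, 4]
Position of 0: index 2; position of 3: index 3
New edge 0->3: forward
Forward edge: respects the existing order. Still a DAG, same toposort still valid.
Still a DAG? yes

Answer: yes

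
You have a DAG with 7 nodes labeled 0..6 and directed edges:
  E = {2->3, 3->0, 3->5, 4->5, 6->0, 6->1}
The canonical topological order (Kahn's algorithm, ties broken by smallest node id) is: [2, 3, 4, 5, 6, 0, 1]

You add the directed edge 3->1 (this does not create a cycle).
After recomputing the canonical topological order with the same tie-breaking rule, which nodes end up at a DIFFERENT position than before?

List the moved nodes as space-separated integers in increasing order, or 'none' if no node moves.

Answer: none

Derivation:
Old toposort: [2, 3, 4, 5, 6, 0, 1]
Added edge 3->1
Recompute Kahn (smallest-id tiebreak):
  initial in-degrees: [2, 2, 0, 1, 0, 2, 0]
  ready (indeg=0): [2, 4, 6]
  pop 2: indeg[3]->0 | ready=[3, 4, 6] | order so far=[2]
  pop 3: indeg[0]->1; indeg[1]->1; indeg[5]->1 | ready=[4, 6] | order so far=[2, 3]
  pop 4: indeg[5]->0 | ready=[5, 6] | order so far=[2, 3, 4]
  pop 5: no out-edges | ready=[6] | order so far=[2, 3, 4, 5]
  pop 6: indeg[0]->0; indeg[1]->0 | ready=[0, 1] | order so far=[2, 3, 4, 5, 6]
  pop 0: no out-edges | ready=[1] | order so far=[2, 3, 4, 5, 6, 0]
  pop 1: no out-edges | ready=[] | order so far=[2, 3, 4, 5, 6, 0, 1]
New canonical toposort: [2, 3, 4, 5, 6, 0, 1]
Compare positions:
  Node 0: index 5 -> 5 (same)
  Node 1: index 6 -> 6 (same)
  Node 2: index 0 -> 0 (same)
  Node 3: index 1 -> 1 (same)
  Node 4: index 2 -> 2 (same)
  Node 5: index 3 -> 3 (same)
  Node 6: index 4 -> 4 (same)
Nodes that changed position: none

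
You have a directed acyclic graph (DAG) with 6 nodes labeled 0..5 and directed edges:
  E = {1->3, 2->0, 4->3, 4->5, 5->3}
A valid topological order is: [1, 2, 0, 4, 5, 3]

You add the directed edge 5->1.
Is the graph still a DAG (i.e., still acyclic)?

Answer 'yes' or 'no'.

Answer: yes

Derivation:
Given toposort: [1, 2, 0, 4, 5, 3]
Position of 5: index 4; position of 1: index 0
New edge 5->1: backward (u after v in old order)
Backward edge: old toposort is now invalid. Check if this creates a cycle.
Does 1 already reach 5? Reachable from 1: [1, 3]. NO -> still a DAG (reorder needed).
Still a DAG? yes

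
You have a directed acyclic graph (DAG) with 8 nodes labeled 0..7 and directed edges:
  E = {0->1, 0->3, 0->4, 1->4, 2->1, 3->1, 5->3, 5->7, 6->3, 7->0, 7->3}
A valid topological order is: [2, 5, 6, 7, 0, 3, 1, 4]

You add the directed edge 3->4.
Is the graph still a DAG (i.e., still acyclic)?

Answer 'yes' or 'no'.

Given toposort: [2, 5, 6, 7, 0, 3, 1, 4]
Position of 3: index 5; position of 4: index 7
New edge 3->4: forward
Forward edge: respects the existing order. Still a DAG, same toposort still valid.
Still a DAG? yes

Answer: yes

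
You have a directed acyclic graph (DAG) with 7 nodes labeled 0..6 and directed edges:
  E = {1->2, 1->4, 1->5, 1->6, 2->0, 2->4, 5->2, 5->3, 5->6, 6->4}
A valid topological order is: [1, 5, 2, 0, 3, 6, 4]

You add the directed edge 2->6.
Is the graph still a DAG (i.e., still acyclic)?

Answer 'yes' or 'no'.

Given toposort: [1, 5, 2, 0, 3, 6, 4]
Position of 2: index 2; position of 6: index 5
New edge 2->6: forward
Forward edge: respects the existing order. Still a DAG, same toposort still valid.
Still a DAG? yes

Answer: yes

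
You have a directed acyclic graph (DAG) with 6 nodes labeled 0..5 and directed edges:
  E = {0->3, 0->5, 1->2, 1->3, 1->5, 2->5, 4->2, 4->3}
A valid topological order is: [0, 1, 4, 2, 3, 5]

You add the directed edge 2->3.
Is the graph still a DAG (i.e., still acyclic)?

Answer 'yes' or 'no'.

Given toposort: [0, 1, 4, 2, 3, 5]
Position of 2: index 3; position of 3: index 4
New edge 2->3: forward
Forward edge: respects the existing order. Still a DAG, same toposort still valid.
Still a DAG? yes

Answer: yes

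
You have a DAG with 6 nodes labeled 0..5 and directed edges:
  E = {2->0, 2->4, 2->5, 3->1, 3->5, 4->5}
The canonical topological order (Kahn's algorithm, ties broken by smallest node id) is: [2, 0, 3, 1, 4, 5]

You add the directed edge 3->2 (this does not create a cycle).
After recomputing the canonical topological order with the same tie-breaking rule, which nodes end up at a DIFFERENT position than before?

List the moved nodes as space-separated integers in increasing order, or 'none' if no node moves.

Answer: 0 1 2 3

Derivation:
Old toposort: [2, 0, 3, 1, 4, 5]
Added edge 3->2
Recompute Kahn (smallest-id tiebreak):
  initial in-degrees: [1, 1, 1, 0, 1, 3]
  ready (indeg=0): [3]
  pop 3: indeg[1]->0; indeg[2]->0; indeg[5]->2 | ready=[1, 2] | order so far=[3]
  pop 1: no out-edges | ready=[2] | order so far=[3, 1]
  pop 2: indeg[0]->0; indeg[4]->0; indeg[5]->1 | ready=[0, 4] | order so far=[3, 1, 2]
  pop 0: no out-edges | ready=[4] | order so far=[3, 1, 2, 0]
  pop 4: indeg[5]->0 | ready=[5] | order so far=[3, 1, 2, 0, 4]
  pop 5: no out-edges | ready=[] | order so far=[3, 1, 2, 0, 4, 5]
New canonical toposort: [3, 1, 2, 0, 4, 5]
Compare positions:
  Node 0: index 1 -> 3 (moved)
  Node 1: index 3 -> 1 (moved)
  Node 2: index 0 -> 2 (moved)
  Node 3: index 2 -> 0 (moved)
  Node 4: index 4 -> 4 (same)
  Node 5: index 5 -> 5 (same)
Nodes that changed position: 0 1 2 3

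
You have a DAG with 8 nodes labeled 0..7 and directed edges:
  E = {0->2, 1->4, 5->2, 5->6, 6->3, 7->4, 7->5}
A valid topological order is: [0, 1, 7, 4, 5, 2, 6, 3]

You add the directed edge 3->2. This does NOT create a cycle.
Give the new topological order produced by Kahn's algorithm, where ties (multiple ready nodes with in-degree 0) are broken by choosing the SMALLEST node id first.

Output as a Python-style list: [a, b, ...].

Answer: [0, 1, 7, 4, 5, 6, 3, 2]

Derivation:
Old toposort: [0, 1, 7, 4, 5, 2, 6, 3]
Added edge: 3->2
Position of 3 (7) > position of 2 (5). Must reorder: 3 must now come before 2.
Run Kahn's algorithm (break ties by smallest node id):
  initial in-degrees: [0, 0, 3, 1, 2, 1, 1, 0]
  ready (indeg=0): [0, 1, 7]
  pop 0: indeg[2]->2 | ready=[1, 7] | order so far=[0]
  pop 1: indeg[4]->1 | ready=[7] | order so far=[0, 1]
  pop 7: indeg[4]->0; indeg[5]->0 | ready=[4, 5] | order so far=[0, 1, 7]
  pop 4: no out-edges | ready=[5] | order so far=[0, 1, 7, 4]
  pop 5: indeg[2]->1; indeg[6]->0 | ready=[6] | order so far=[0, 1, 7, 4, 5]
  pop 6: indeg[3]->0 | ready=[3] | order so far=[0, 1, 7, 4, 5, 6]
  pop 3: indeg[2]->0 | ready=[2] | order so far=[0, 1, 7, 4, 5, 6, 3]
  pop 2: no out-edges | ready=[] | order so far=[0, 1, 7, 4, 5, 6, 3, 2]
  Result: [0, 1, 7, 4, 5, 6, 3, 2]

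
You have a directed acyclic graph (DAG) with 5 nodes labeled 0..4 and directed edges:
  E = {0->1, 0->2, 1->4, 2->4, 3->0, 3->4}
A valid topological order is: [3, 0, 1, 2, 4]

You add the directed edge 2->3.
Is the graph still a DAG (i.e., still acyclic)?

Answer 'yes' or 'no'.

Answer: no

Derivation:
Given toposort: [3, 0, 1, 2, 4]
Position of 2: index 3; position of 3: index 0
New edge 2->3: backward (u after v in old order)
Backward edge: old toposort is now invalid. Check if this creates a cycle.
Does 3 already reach 2? Reachable from 3: [0, 1, 2, 3, 4]. YES -> cycle!
Still a DAG? no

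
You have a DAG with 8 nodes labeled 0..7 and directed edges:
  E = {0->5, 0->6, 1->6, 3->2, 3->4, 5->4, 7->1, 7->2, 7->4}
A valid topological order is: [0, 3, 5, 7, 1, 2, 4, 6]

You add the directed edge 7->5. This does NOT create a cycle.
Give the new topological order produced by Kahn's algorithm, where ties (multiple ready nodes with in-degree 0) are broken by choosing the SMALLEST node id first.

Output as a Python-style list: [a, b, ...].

Old toposort: [0, 3, 5, 7, 1, 2, 4, 6]
Added edge: 7->5
Position of 7 (3) > position of 5 (2). Must reorder: 7 must now come before 5.
Run Kahn's algorithm (break ties by smallest node id):
  initial in-degrees: [0, 1, 2, 0, 3, 2, 2, 0]
  ready (indeg=0): [0, 3, 7]
  pop 0: indeg[5]->1; indeg[6]->1 | ready=[3, 7] | order so far=[0]
  pop 3: indeg[2]->1; indeg[4]->2 | ready=[7] | order so far=[0, 3]
  pop 7: indeg[1]->0; indeg[2]->0; indeg[4]->1; indeg[5]->0 | ready=[1, 2, 5] | order so far=[0, 3, 7]
  pop 1: indeg[6]->0 | ready=[2, 5, 6] | order so far=[0, 3, 7, 1]
  pop 2: no out-edges | ready=[5, 6] | order so far=[0, 3, 7, 1, 2]
  pop 5: indeg[4]->0 | ready=[4, 6] | order so far=[0, 3, 7, 1, 2, 5]
  pop 4: no out-edges | ready=[6] | order so far=[0, 3, 7, 1, 2, 5, 4]
  pop 6: no out-edges | ready=[] | order so far=[0, 3, 7, 1, 2, 5, 4, 6]
  Result: [0, 3, 7, 1, 2, 5, 4, 6]

Answer: [0, 3, 7, 1, 2, 5, 4, 6]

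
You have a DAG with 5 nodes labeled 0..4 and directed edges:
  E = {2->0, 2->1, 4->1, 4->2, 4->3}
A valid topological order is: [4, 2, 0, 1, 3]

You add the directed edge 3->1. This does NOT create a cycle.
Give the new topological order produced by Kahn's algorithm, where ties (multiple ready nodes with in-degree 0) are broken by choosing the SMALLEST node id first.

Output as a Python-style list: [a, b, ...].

Answer: [4, 2, 0, 3, 1]

Derivation:
Old toposort: [4, 2, 0, 1, 3]
Added edge: 3->1
Position of 3 (4) > position of 1 (3). Must reorder: 3 must now come before 1.
Run Kahn's algorithm (break ties by smallest node id):
  initial in-degrees: [1, 3, 1, 1, 0]
  ready (indeg=0): [4]
  pop 4: indeg[1]->2; indeg[2]->0; indeg[3]->0 | ready=[2, 3] | order so far=[4]
  pop 2: indeg[0]->0; indeg[1]->1 | ready=[0, 3] | order so far=[4, 2]
  pop 0: no out-edges | ready=[3] | order so far=[4, 2, 0]
  pop 3: indeg[1]->0 | ready=[1] | order so far=[4, 2, 0, 3]
  pop 1: no out-edges | ready=[] | order so far=[4, 2, 0, 3, 1]
  Result: [4, 2, 0, 3, 1]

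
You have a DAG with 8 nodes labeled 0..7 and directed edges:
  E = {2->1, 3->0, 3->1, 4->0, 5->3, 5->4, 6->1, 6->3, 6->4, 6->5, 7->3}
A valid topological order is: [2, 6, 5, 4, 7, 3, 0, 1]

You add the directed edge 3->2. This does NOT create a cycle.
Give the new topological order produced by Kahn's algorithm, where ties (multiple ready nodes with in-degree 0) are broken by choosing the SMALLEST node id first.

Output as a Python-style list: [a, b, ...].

Answer: [6, 5, 4, 7, 3, 0, 2, 1]

Derivation:
Old toposort: [2, 6, 5, 4, 7, 3, 0, 1]
Added edge: 3->2
Position of 3 (5) > position of 2 (0). Must reorder: 3 must now come before 2.
Run Kahn's algorithm (break ties by smallest node id):
  initial in-degrees: [2, 3, 1, 3, 2, 1, 0, 0]
  ready (indeg=0): [6, 7]
  pop 6: indeg[1]->2; indeg[3]->2; indeg[4]->1; indeg[5]->0 | ready=[5, 7] | order so far=[6]
  pop 5: indeg[3]->1; indeg[4]->0 | ready=[4, 7] | order so far=[6, 5]
  pop 4: indeg[0]->1 | ready=[7] | order so far=[6, 5, 4]
  pop 7: indeg[3]->0 | ready=[3] | order so far=[6, 5, 4, 7]
  pop 3: indeg[0]->0; indeg[1]->1; indeg[2]->0 | ready=[0, 2] | order so far=[6, 5, 4, 7, 3]
  pop 0: no out-edges | ready=[2] | order so far=[6, 5, 4, 7, 3, 0]
  pop 2: indeg[1]->0 | ready=[1] | order so far=[6, 5, 4, 7, 3, 0, 2]
  pop 1: no out-edges | ready=[] | order so far=[6, 5, 4, 7, 3, 0, 2, 1]
  Result: [6, 5, 4, 7, 3, 0, 2, 1]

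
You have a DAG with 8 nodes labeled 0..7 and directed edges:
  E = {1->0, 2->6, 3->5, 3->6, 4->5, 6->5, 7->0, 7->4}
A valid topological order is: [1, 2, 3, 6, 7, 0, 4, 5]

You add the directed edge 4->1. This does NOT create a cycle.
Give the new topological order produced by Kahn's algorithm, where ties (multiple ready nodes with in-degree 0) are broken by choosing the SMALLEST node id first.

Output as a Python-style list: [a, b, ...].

Answer: [2, 3, 6, 7, 4, 1, 0, 5]

Derivation:
Old toposort: [1, 2, 3, 6, 7, 0, 4, 5]
Added edge: 4->1
Position of 4 (6) > position of 1 (0). Must reorder: 4 must now come before 1.
Run Kahn's algorithm (break ties by smallest node id):
  initial in-degrees: [2, 1, 0, 0, 1, 3, 2, 0]
  ready (indeg=0): [2, 3, 7]
  pop 2: indeg[6]->1 | ready=[3, 7] | order so far=[2]
  pop 3: indeg[5]->2; indeg[6]->0 | ready=[6, 7] | order so far=[2, 3]
  pop 6: indeg[5]->1 | ready=[7] | order so far=[2, 3, 6]
  pop 7: indeg[0]->1; indeg[4]->0 | ready=[4] | order so far=[2, 3, 6, 7]
  pop 4: indeg[1]->0; indeg[5]->0 | ready=[1, 5] | order so far=[2, 3, 6, 7, 4]
  pop 1: indeg[0]->0 | ready=[0, 5] | order so far=[2, 3, 6, 7, 4, 1]
  pop 0: no out-edges | ready=[5] | order so far=[2, 3, 6, 7, 4, 1, 0]
  pop 5: no out-edges | ready=[] | order so far=[2, 3, 6, 7, 4, 1, 0, 5]
  Result: [2, 3, 6, 7, 4, 1, 0, 5]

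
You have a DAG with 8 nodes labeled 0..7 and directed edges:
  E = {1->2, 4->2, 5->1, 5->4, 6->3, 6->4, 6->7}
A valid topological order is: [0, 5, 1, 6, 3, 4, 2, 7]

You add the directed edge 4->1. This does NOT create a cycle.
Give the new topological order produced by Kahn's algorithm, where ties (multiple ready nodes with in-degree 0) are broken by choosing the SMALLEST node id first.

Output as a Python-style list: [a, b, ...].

Old toposort: [0, 5, 1, 6, 3, 4, 2, 7]
Added edge: 4->1
Position of 4 (5) > position of 1 (2). Must reorder: 4 must now come before 1.
Run Kahn's algorithm (break ties by smallest node id):
  initial in-degrees: [0, 2, 2, 1, 2, 0, 0, 1]
  ready (indeg=0): [0, 5, 6]
  pop 0: no out-edges | ready=[5, 6] | order so far=[0]
  pop 5: indeg[1]->1; indeg[4]->1 | ready=[6] | order so far=[0, 5]
  pop 6: indeg[3]->0; indeg[4]->0; indeg[7]->0 | ready=[3, 4, 7] | order so far=[0, 5, 6]
  pop 3: no out-edges | ready=[4, 7] | order so far=[0, 5, 6, 3]
  pop 4: indeg[1]->0; indeg[2]->1 | ready=[1, 7] | order so far=[0, 5, 6, 3, 4]
  pop 1: indeg[2]->0 | ready=[2, 7] | order so far=[0, 5, 6, 3, 4, 1]
  pop 2: no out-edges | ready=[7] | order so far=[0, 5, 6, 3, 4, 1, 2]
  pop 7: no out-edges | ready=[] | order so far=[0, 5, 6, 3, 4, 1, 2, 7]
  Result: [0, 5, 6, 3, 4, 1, 2, 7]

Answer: [0, 5, 6, 3, 4, 1, 2, 7]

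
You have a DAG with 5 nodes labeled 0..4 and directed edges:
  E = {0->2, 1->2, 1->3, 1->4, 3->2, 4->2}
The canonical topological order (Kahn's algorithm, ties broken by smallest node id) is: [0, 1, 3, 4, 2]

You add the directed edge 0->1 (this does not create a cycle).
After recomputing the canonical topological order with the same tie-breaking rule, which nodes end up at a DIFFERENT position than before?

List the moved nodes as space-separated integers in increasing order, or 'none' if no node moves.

Answer: none

Derivation:
Old toposort: [0, 1, 3, 4, 2]
Added edge 0->1
Recompute Kahn (smallest-id tiebreak):
  initial in-degrees: [0, 1, 4, 1, 1]
  ready (indeg=0): [0]
  pop 0: indeg[1]->0; indeg[2]->3 | ready=[1] | order so far=[0]
  pop 1: indeg[2]->2; indeg[3]->0; indeg[4]->0 | ready=[3, 4] | order so far=[0, 1]
  pop 3: indeg[2]->1 | ready=[4] | order so far=[0, 1, 3]
  pop 4: indeg[2]->0 | ready=[2] | order so far=[0, 1, 3, 4]
  pop 2: no out-edges | ready=[] | order so far=[0, 1, 3, 4, 2]
New canonical toposort: [0, 1, 3, 4, 2]
Compare positions:
  Node 0: index 0 -> 0 (same)
  Node 1: index 1 -> 1 (same)
  Node 2: index 4 -> 4 (same)
  Node 3: index 2 -> 2 (same)
  Node 4: index 3 -> 3 (same)
Nodes that changed position: none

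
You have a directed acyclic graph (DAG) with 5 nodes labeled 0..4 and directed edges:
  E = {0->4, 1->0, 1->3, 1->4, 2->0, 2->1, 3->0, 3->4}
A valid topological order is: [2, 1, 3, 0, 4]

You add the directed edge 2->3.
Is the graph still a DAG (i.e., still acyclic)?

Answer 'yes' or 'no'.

Answer: yes

Derivation:
Given toposort: [2, 1, 3, 0, 4]
Position of 2: index 0; position of 3: index 2
New edge 2->3: forward
Forward edge: respects the existing order. Still a DAG, same toposort still valid.
Still a DAG? yes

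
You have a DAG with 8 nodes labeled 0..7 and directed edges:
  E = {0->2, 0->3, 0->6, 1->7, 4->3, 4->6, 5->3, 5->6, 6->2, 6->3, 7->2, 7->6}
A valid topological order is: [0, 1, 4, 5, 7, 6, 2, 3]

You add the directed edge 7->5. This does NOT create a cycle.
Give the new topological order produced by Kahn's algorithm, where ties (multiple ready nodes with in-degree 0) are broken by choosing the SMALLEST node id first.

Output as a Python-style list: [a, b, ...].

Old toposort: [0, 1, 4, 5, 7, 6, 2, 3]
Added edge: 7->5
Position of 7 (4) > position of 5 (3). Must reorder: 7 must now come before 5.
Run Kahn's algorithm (break ties by smallest node id):
  initial in-degrees: [0, 0, 3, 4, 0, 1, 4, 1]
  ready (indeg=0): [0, 1, 4]
  pop 0: indeg[2]->2; indeg[3]->3; indeg[6]->3 | ready=[1, 4] | order so far=[0]
  pop 1: indeg[7]->0 | ready=[4, 7] | order so far=[0, 1]
  pop 4: indeg[3]->2; indeg[6]->2 | ready=[7] | order so far=[0, 1, 4]
  pop 7: indeg[2]->1; indeg[5]->0; indeg[6]->1 | ready=[5] | order so far=[0, 1, 4, 7]
  pop 5: indeg[3]->1; indeg[6]->0 | ready=[6] | order so far=[0, 1, 4, 7, 5]
  pop 6: indeg[2]->0; indeg[3]->0 | ready=[2, 3] | order so far=[0, 1, 4, 7, 5, 6]
  pop 2: no out-edges | ready=[3] | order so far=[0, 1, 4, 7, 5, 6, 2]
  pop 3: no out-edges | ready=[] | order so far=[0, 1, 4, 7, 5, 6, 2, 3]
  Result: [0, 1, 4, 7, 5, 6, 2, 3]

Answer: [0, 1, 4, 7, 5, 6, 2, 3]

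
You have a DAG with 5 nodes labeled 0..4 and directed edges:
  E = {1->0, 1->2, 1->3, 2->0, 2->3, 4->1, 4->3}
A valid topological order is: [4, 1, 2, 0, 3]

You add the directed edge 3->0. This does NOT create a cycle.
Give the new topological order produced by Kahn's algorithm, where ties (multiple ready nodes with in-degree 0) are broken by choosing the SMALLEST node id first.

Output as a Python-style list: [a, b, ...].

Old toposort: [4, 1, 2, 0, 3]
Added edge: 3->0
Position of 3 (4) > position of 0 (3). Must reorder: 3 must now come before 0.
Run Kahn's algorithm (break ties by smallest node id):
  initial in-degrees: [3, 1, 1, 3, 0]
  ready (indeg=0): [4]
  pop 4: indeg[1]->0; indeg[3]->2 | ready=[1] | order so far=[4]
  pop 1: indeg[0]->2; indeg[2]->0; indeg[3]->1 | ready=[2] | order so far=[4, 1]
  pop 2: indeg[0]->1; indeg[3]->0 | ready=[3] | order so far=[4, 1, 2]
  pop 3: indeg[0]->0 | ready=[0] | order so far=[4, 1, 2, 3]
  pop 0: no out-edges | ready=[] | order so far=[4, 1, 2, 3, 0]
  Result: [4, 1, 2, 3, 0]

Answer: [4, 1, 2, 3, 0]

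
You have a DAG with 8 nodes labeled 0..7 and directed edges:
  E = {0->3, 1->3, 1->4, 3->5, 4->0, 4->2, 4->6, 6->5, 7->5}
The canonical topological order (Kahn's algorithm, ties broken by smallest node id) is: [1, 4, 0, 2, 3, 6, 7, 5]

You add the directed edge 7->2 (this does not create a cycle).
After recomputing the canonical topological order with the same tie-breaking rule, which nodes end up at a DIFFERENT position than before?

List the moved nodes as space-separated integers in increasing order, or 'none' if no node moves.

Old toposort: [1, 4, 0, 2, 3, 6, 7, 5]
Added edge 7->2
Recompute Kahn (smallest-id tiebreak):
  initial in-degrees: [1, 0, 2, 2, 1, 3, 1, 0]
  ready (indeg=0): [1, 7]
  pop 1: indeg[3]->1; indeg[4]->0 | ready=[4, 7] | order so far=[1]
  pop 4: indeg[0]->0; indeg[2]->1; indeg[6]->0 | ready=[0, 6, 7] | order so far=[1, 4]
  pop 0: indeg[3]->0 | ready=[3, 6, 7] | order so far=[1, 4, 0]
  pop 3: indeg[5]->2 | ready=[6, 7] | order so far=[1, 4, 0, 3]
  pop 6: indeg[5]->1 | ready=[7] | order so far=[1, 4, 0, 3, 6]
  pop 7: indeg[2]->0; indeg[5]->0 | ready=[2, 5] | order so far=[1, 4, 0, 3, 6, 7]
  pop 2: no out-edges | ready=[5] | order so far=[1, 4, 0, 3, 6, 7, 2]
  pop 5: no out-edges | ready=[] | order so far=[1, 4, 0, 3, 6, 7, 2, 5]
New canonical toposort: [1, 4, 0, 3, 6, 7, 2, 5]
Compare positions:
  Node 0: index 2 -> 2 (same)
  Node 1: index 0 -> 0 (same)
  Node 2: index 3 -> 6 (moved)
  Node 3: index 4 -> 3 (moved)
  Node 4: index 1 -> 1 (same)
  Node 5: index 7 -> 7 (same)
  Node 6: index 5 -> 4 (moved)
  Node 7: index 6 -> 5 (moved)
Nodes that changed position: 2 3 6 7

Answer: 2 3 6 7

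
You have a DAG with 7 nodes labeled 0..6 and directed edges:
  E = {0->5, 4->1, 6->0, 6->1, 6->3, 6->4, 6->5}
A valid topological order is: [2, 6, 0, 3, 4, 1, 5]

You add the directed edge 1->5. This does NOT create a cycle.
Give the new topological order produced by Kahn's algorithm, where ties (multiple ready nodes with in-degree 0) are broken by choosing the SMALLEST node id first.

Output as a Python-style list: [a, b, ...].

Answer: [2, 6, 0, 3, 4, 1, 5]

Derivation:
Old toposort: [2, 6, 0, 3, 4, 1, 5]
Added edge: 1->5
Position of 1 (5) < position of 5 (6). Old order still valid.
Run Kahn's algorithm (break ties by smallest node id):
  initial in-degrees: [1, 2, 0, 1, 1, 3, 0]
  ready (indeg=0): [2, 6]
  pop 2: no out-edges | ready=[6] | order so far=[2]
  pop 6: indeg[0]->0; indeg[1]->1; indeg[3]->0; indeg[4]->0; indeg[5]->2 | ready=[0, 3, 4] | order so far=[2, 6]
  pop 0: indeg[5]->1 | ready=[3, 4] | order so far=[2, 6, 0]
  pop 3: no out-edges | ready=[4] | order so far=[2, 6, 0, 3]
  pop 4: indeg[1]->0 | ready=[1] | order so far=[2, 6, 0, 3, 4]
  pop 1: indeg[5]->0 | ready=[5] | order so far=[2, 6, 0, 3, 4, 1]
  pop 5: no out-edges | ready=[] | order so far=[2, 6, 0, 3, 4, 1, 5]
  Result: [2, 6, 0, 3, 4, 1, 5]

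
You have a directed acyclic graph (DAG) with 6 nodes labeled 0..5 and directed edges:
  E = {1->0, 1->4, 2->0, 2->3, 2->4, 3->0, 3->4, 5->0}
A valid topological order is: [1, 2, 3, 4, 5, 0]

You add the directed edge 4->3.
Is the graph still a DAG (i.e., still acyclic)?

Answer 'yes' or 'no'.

Answer: no

Derivation:
Given toposort: [1, 2, 3, 4, 5, 0]
Position of 4: index 3; position of 3: index 2
New edge 4->3: backward (u after v in old order)
Backward edge: old toposort is now invalid. Check if this creates a cycle.
Does 3 already reach 4? Reachable from 3: [0, 3, 4]. YES -> cycle!
Still a DAG? no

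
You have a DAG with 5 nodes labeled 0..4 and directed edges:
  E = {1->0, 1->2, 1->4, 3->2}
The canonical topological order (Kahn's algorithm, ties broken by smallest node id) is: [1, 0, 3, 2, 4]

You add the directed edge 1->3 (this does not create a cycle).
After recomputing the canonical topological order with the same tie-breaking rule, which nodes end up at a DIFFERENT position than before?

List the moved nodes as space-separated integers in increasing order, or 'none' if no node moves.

Answer: none

Derivation:
Old toposort: [1, 0, 3, 2, 4]
Added edge 1->3
Recompute Kahn (smallest-id tiebreak):
  initial in-degrees: [1, 0, 2, 1, 1]
  ready (indeg=0): [1]
  pop 1: indeg[0]->0; indeg[2]->1; indeg[3]->0; indeg[4]->0 | ready=[0, 3, 4] | order so far=[1]
  pop 0: no out-edges | ready=[3, 4] | order so far=[1, 0]
  pop 3: indeg[2]->0 | ready=[2, 4] | order so far=[1, 0, 3]
  pop 2: no out-edges | ready=[4] | order so far=[1, 0, 3, 2]
  pop 4: no out-edges | ready=[] | order so far=[1, 0, 3, 2, 4]
New canonical toposort: [1, 0, 3, 2, 4]
Compare positions:
  Node 0: index 1 -> 1 (same)
  Node 1: index 0 -> 0 (same)
  Node 2: index 3 -> 3 (same)
  Node 3: index 2 -> 2 (same)
  Node 4: index 4 -> 4 (same)
Nodes that changed position: none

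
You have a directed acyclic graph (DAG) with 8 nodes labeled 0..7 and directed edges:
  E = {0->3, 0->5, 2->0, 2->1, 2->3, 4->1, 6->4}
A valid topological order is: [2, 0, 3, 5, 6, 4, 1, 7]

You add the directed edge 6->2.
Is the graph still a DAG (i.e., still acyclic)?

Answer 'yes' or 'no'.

Answer: yes

Derivation:
Given toposort: [2, 0, 3, 5, 6, 4, 1, 7]
Position of 6: index 4; position of 2: index 0
New edge 6->2: backward (u after v in old order)
Backward edge: old toposort is now invalid. Check if this creates a cycle.
Does 2 already reach 6? Reachable from 2: [0, 1, 2, 3, 5]. NO -> still a DAG (reorder needed).
Still a DAG? yes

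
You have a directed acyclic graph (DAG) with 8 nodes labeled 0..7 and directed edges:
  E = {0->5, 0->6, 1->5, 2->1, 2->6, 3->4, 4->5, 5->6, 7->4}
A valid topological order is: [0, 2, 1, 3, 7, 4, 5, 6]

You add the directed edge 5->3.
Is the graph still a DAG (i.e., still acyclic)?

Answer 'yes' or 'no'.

Answer: no

Derivation:
Given toposort: [0, 2, 1, 3, 7, 4, 5, 6]
Position of 5: index 6; position of 3: index 3
New edge 5->3: backward (u after v in old order)
Backward edge: old toposort is now invalid. Check if this creates a cycle.
Does 3 already reach 5? Reachable from 3: [3, 4, 5, 6]. YES -> cycle!
Still a DAG? no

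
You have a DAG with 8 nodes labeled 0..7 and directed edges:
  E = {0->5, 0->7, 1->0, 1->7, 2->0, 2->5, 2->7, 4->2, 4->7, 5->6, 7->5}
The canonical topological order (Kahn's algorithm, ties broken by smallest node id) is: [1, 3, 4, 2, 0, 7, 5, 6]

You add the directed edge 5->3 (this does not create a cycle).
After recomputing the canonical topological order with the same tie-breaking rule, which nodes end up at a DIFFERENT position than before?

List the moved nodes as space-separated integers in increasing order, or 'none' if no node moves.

Old toposort: [1, 3, 4, 2, 0, 7, 5, 6]
Added edge 5->3
Recompute Kahn (smallest-id tiebreak):
  initial in-degrees: [2, 0, 1, 1, 0, 3, 1, 4]
  ready (indeg=0): [1, 4]
  pop 1: indeg[0]->1; indeg[7]->3 | ready=[4] | order so far=[1]
  pop 4: indeg[2]->0; indeg[7]->2 | ready=[2] | order so far=[1, 4]
  pop 2: indeg[0]->0; indeg[5]->2; indeg[7]->1 | ready=[0] | order so far=[1, 4, 2]
  pop 0: indeg[5]->1; indeg[7]->0 | ready=[7] | order so far=[1, 4, 2, 0]
  pop 7: indeg[5]->0 | ready=[5] | order so far=[1, 4, 2, 0, 7]
  pop 5: indeg[3]->0; indeg[6]->0 | ready=[3, 6] | order so far=[1, 4, 2, 0, 7, 5]
  pop 3: no out-edges | ready=[6] | order so far=[1, 4, 2, 0, 7, 5, 3]
  pop 6: no out-edges | ready=[] | order so far=[1, 4, 2, 0, 7, 5, 3, 6]
New canonical toposort: [1, 4, 2, 0, 7, 5, 3, 6]
Compare positions:
  Node 0: index 4 -> 3 (moved)
  Node 1: index 0 -> 0 (same)
  Node 2: index 3 -> 2 (moved)
  Node 3: index 1 -> 6 (moved)
  Node 4: index 2 -> 1 (moved)
  Node 5: index 6 -> 5 (moved)
  Node 6: index 7 -> 7 (same)
  Node 7: index 5 -> 4 (moved)
Nodes that changed position: 0 2 3 4 5 7

Answer: 0 2 3 4 5 7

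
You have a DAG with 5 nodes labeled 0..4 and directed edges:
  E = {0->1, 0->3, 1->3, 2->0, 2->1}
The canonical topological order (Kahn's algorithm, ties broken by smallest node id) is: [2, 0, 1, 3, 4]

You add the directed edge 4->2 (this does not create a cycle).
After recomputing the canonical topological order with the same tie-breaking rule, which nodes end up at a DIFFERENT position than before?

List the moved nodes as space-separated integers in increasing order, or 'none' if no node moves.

Answer: 0 1 2 3 4

Derivation:
Old toposort: [2, 0, 1, 3, 4]
Added edge 4->2
Recompute Kahn (smallest-id tiebreak):
  initial in-degrees: [1, 2, 1, 2, 0]
  ready (indeg=0): [4]
  pop 4: indeg[2]->0 | ready=[2] | order so far=[4]
  pop 2: indeg[0]->0; indeg[1]->1 | ready=[0] | order so far=[4, 2]
  pop 0: indeg[1]->0; indeg[3]->1 | ready=[1] | order so far=[4, 2, 0]
  pop 1: indeg[3]->0 | ready=[3] | order so far=[4, 2, 0, 1]
  pop 3: no out-edges | ready=[] | order so far=[4, 2, 0, 1, 3]
New canonical toposort: [4, 2, 0, 1, 3]
Compare positions:
  Node 0: index 1 -> 2 (moved)
  Node 1: index 2 -> 3 (moved)
  Node 2: index 0 -> 1 (moved)
  Node 3: index 3 -> 4 (moved)
  Node 4: index 4 -> 0 (moved)
Nodes that changed position: 0 1 2 3 4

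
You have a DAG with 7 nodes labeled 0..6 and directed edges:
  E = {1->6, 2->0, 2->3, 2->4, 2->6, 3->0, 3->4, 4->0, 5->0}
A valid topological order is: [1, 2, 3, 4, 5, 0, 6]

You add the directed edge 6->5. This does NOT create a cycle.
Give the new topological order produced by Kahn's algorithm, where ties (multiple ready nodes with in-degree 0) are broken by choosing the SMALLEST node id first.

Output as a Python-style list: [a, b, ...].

Old toposort: [1, 2, 3, 4, 5, 0, 6]
Added edge: 6->5
Position of 6 (6) > position of 5 (4). Must reorder: 6 must now come before 5.
Run Kahn's algorithm (break ties by smallest node id):
  initial in-degrees: [4, 0, 0, 1, 2, 1, 2]
  ready (indeg=0): [1, 2]
  pop 1: indeg[6]->1 | ready=[2] | order so far=[1]
  pop 2: indeg[0]->3; indeg[3]->0; indeg[4]->1; indeg[6]->0 | ready=[3, 6] | order so far=[1, 2]
  pop 3: indeg[0]->2; indeg[4]->0 | ready=[4, 6] | order so far=[1, 2, 3]
  pop 4: indeg[0]->1 | ready=[6] | order so far=[1, 2, 3, 4]
  pop 6: indeg[5]->0 | ready=[5] | order so far=[1, 2, 3, 4, 6]
  pop 5: indeg[0]->0 | ready=[0] | order so far=[1, 2, 3, 4, 6, 5]
  pop 0: no out-edges | ready=[] | order so far=[1, 2, 3, 4, 6, 5, 0]
  Result: [1, 2, 3, 4, 6, 5, 0]

Answer: [1, 2, 3, 4, 6, 5, 0]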